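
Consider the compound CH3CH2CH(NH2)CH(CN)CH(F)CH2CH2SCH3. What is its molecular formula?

Atom tally by fragment:
  CH3 → C:1 H:3
  CH2 → C:1 H:2
  CH(NH2) → C:1 H:3 N:1
  CH(CN) → C:2 H:1 N:1
  CH(F) → C:1 H:1 F:1
  CH2 → C:1 H:2
  CH2SCH3 → C:2 H:5 S:1
Element totals:
  C: 9
  H: 17
  F: 1
  N: 2
  S: 1

C9H17FN2S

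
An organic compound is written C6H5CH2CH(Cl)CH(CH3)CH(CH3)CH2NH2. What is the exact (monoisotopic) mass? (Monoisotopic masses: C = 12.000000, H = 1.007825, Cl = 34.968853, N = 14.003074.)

Element totals:
  C: 13
  H: 20
  Cl: 1
  N: 1
Molecular formula: C13H20ClN.
  M = 13(12.0) + 20(1.007825) + 34.968853 + 14.003074
    = 156.000000 + 20.156500 + 34.968853 + 14.003074 = 225.128427

225.1284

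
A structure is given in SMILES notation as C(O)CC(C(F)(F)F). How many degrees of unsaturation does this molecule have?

0

Atom tally by fragment:
  HOCH2 → C:1 H:3 O:1
  CH2 → C:1 H:2
  CH2CF3 → C:2 H:2 F:3
Element totals:
  C: 4
  H: 7
  F: 3
  O: 1
Molecular formula: C4H7F3O.
DoU = (2C + 2 + N − H − X) / 2 = (2·4 + 2 + 0 − 7 − 3) / 2 = 0.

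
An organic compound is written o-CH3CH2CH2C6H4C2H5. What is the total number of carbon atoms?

Atom tally by fragment:
  benzene ring core → C:6 H:6
  (− 2 ring H displaced by substituents)
  + CH2CH2CH3 → C:3 H:7
  + C2H5 → C:2 H:5
Element totals:
  C: 11
  H: 16

11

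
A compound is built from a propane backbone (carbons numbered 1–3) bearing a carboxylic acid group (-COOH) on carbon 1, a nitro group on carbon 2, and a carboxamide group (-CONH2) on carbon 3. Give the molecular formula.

Atom tally by fragment:
  HOOCCH2 → C:2 H:3 O:2
  CH(NO2) → C:1 H:1 N:1 O:2
  CH2CONH2 → C:2 H:4 O:1 N:1
Element totals:
  C: 5
  H: 8
  N: 2
  O: 5

C5H8N2O5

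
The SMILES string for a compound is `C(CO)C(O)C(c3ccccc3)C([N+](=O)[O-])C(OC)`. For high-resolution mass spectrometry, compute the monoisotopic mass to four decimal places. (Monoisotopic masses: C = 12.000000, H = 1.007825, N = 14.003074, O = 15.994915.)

269.1263

Atom tally by fragment:
  HOCH2CH2 → C:2 H:5 O:1
  CH(OH) → C:1 H:2 O:1
  CH(C6H5) → C:7 H:6
  CH(NO2) → C:1 H:1 N:1 O:2
  CH2OCH3 → C:2 H:5 O:1
Element totals:
  C: 13
  H: 19
  N: 1
  O: 5
Molecular formula: C13H19NO5.
  M = 13(12.0) + 19(1.007825) + 14.003074 + 5(15.994915)
    = 156.000000 + 19.148675 + 14.003074 + 79.974575 = 269.126324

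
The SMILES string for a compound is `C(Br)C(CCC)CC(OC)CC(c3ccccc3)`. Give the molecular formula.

C16H25BrO

Atom tally by fragment:
  BrCH2 → C:1 H:2 Br:1
  CH(CH2CH2CH3) → C:4 H:8
  CH2 → C:1 H:2
  CH(OCH3) → C:2 H:4 O:1
  CH2 → C:1 H:2
  CH2C6H5 → C:7 H:7
Element totals:
  C: 16
  H: 25
  Br: 1
  O: 1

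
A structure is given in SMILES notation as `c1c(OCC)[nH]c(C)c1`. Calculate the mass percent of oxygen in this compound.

Atom tally by fragment:
  pyrrole ring core → C:4 H:5 N:1
  (− 2 ring H displaced by substituents)
  + OC2H5 → C:2 H:5 O:1
  + CH3 → C:1 H:3
Element totals:
  C: 7
  H: 11
  N: 1
  O: 1
Molecular formula: C7H11NO.
Molar mass = 125.171 g/mol.
Mass from O: 1 × 15.999 = 15.999 g/mol.
%O = 15.999 / 125.171 × 100 = 12.78%.

12.78%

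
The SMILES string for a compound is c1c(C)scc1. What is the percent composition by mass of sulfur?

32.66%

Atom tally by fragment:
  thiophene ring core → C:4 H:4 S:1
  (− 1 ring H displaced by substituents)
  + CH3 → C:1 H:3
Element totals:
  C: 5
  H: 6
  S: 1
Molecular formula: C5H6S.
Molar mass = 98.163 g/mol.
Mass from S: 1 × 32.06 = 32.060 g/mol.
%S = 32.060 / 98.163 × 100 = 32.66%.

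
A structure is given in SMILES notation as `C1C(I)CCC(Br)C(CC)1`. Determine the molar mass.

Atom tally by fragment:
  cyclohexane ring core → C:6 H:12
  (− 3 ring H displaced by substituents)
  + I → I:1
  + Br → Br:1
  + C2H5 → C:2 H:5
Element totals:
  C: 8
  H: 14
  Br: 1
  I: 1
Molecular formula: C8H14BrI.
  M = 8(12.011) + 14(1.008) + 79.904 + 126.904
    = 96.088 + 14.112 + 79.904 + 126.904 = 317.008

317.01 g/mol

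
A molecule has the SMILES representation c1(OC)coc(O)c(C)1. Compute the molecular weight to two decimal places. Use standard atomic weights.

Atom tally by fragment:
  furan ring core → C:4 H:4 O:1
  (− 3 ring H displaced by substituents)
  + OCH3 → C:1 H:3 O:1
  + OH → O:1 H:1
  + CH3 → C:1 H:3
Element totals:
  C: 6
  H: 8
  O: 3
Molecular formula: C6H8O3.
  M = 6(12.011) + 8(1.008) + 3(15.999)
    = 72.066 + 8.064 + 47.997 = 128.127

128.13 g/mol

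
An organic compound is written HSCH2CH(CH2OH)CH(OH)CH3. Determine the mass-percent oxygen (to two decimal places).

23.49%

Atom tally by fragment:
  HSCH2 → C:1 H:3 S:1
  CH(CH2OH) → C:2 H:4 O:1
  CH(OH) → C:1 H:2 O:1
  CH3 → C:1 H:3
Element totals:
  C: 5
  H: 12
  O: 2
  S: 1
Molecular formula: C5H12O2S.
Molar mass = 136.209 g/mol.
Mass from O: 2 × 15.999 = 31.998 g/mol.
%O = 31.998 / 136.209 × 100 = 23.49%.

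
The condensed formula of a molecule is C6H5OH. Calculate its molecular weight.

94.11 g/mol

Atom tally by fragment:
  benzene ring core → C:6 H:6
  (− 1 ring H displaced by substituents)
  + OH → O:1 H:1
Element totals:
  C: 6
  H: 6
  O: 1
Molecular formula: C6H6O.
  M = 6(12.011) + 6(1.008) + 15.999
    = 72.066 + 6.048 + 15.999 = 94.113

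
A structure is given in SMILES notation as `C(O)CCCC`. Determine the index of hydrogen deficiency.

0

Atom tally by fragment:
  HOCH2 → C:1 H:3 O:1
  CH2 → C:1 H:2
  CH2 → C:1 H:2
  CH2 → C:1 H:2
  CH3 → C:1 H:3
Element totals:
  C: 5
  H: 12
  O: 1
Molecular formula: C5H12O.
DoU = (2C + 2 + N − H − X) / 2 = (2·5 + 2 + 0 − 12 − 0) / 2 = 0.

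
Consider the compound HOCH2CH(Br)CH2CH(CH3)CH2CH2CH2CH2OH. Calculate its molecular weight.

239.15 g/mol

Element totals:
  C: 9
  H: 19
  Br: 1
  O: 2
Molecular formula: C9H19BrO2.
  M = 9(12.011) + 19(1.008) + 79.904 + 2(15.999)
    = 108.099 + 19.152 + 79.904 + 31.998 = 239.153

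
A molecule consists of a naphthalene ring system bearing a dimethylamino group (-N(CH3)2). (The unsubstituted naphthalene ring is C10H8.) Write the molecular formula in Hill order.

Atom tally by fragment:
  naphthalene ring system core → C:10 H:8
  (− 1 ring H displaced by substituents)
  + N(CH3)2 → N:1 C:2 H:6
Element totals:
  C: 12
  H: 13
  N: 1

C12H13N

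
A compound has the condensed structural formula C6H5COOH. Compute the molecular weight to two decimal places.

122.12 g/mol

Atom tally by fragment:
  benzene ring core → C:6 H:6
  (− 1 ring H displaced by substituents)
  + COOH → C:1 H:1 O:2
Element totals:
  C: 7
  H: 6
  O: 2
Molecular formula: C7H6O2.
  M = 7(12.011) + 6(1.008) + 2(15.999)
    = 84.077 + 6.048 + 31.998 = 122.123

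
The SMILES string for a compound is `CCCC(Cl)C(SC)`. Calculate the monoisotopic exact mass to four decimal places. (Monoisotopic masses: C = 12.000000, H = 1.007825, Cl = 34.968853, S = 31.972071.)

Atom tally by fragment:
  CH3 → C:1 H:3
  CH2 → C:1 H:2
  CH2 → C:1 H:2
  CH(Cl) → C:1 H:1 Cl:1
  CH2SCH3 → C:2 H:5 S:1
Element totals:
  C: 6
  H: 13
  Cl: 1
  S: 1
Molecular formula: C6H13ClS.
  M = 6(12.0) + 13(1.007825) + 34.968853 + 31.972071
    = 72.000000 + 13.101725 + 34.968853 + 31.972071 = 152.042649

152.0426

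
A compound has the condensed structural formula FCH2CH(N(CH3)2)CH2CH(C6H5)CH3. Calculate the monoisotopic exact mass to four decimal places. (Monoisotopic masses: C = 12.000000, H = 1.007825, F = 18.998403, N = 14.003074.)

209.1580

Element totals:
  C: 13
  H: 20
  F: 1
  N: 1
Molecular formula: C13H20FN.
  M = 13(12.0) + 20(1.007825) + 18.998403 + 14.003074
    = 156.000000 + 20.156500 + 18.998403 + 14.003074 = 209.157977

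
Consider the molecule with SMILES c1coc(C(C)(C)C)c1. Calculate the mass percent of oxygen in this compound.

Atom tally by fragment:
  furan ring core → C:4 H:4 O:1
  (− 1 ring H displaced by substituents)
  + C(CH3)3 → C:4 H:9
Element totals:
  C: 8
  H: 12
  O: 1
Molecular formula: C8H12O.
Molar mass = 124.183 g/mol.
Mass from O: 1 × 15.999 = 15.999 g/mol.
%O = 15.999 / 124.183 × 100 = 12.88%.

12.88%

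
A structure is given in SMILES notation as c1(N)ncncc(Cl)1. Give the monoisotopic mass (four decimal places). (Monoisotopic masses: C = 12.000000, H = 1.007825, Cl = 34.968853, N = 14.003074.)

129.0094

Atom tally by fragment:
  pyrimidine ring core → C:4 H:4 N:2
  (− 2 ring H displaced by substituents)
  + NH2 → N:1 H:2
  + Cl → Cl:1
Element totals:
  C: 4
  H: 4
  Cl: 1
  N: 3
Molecular formula: C4H4ClN3.
  M = 4(12.0) + 4(1.007825) + 34.968853 + 3(14.003074)
    = 48.000000 + 4.031300 + 34.968853 + 42.009222 = 129.009375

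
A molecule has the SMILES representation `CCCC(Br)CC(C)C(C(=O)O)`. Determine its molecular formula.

Atom tally by fragment:
  CH3 → C:1 H:3
  CH2 → C:1 H:2
  CH2 → C:1 H:2
  CH(Br) → C:1 H:1 Br:1
  CH2 → C:1 H:2
  CH(CH3) → C:2 H:4
  CH2COOH → C:2 H:3 O:2
Element totals:
  C: 9
  H: 17
  Br: 1
  O: 2

C9H17BrO2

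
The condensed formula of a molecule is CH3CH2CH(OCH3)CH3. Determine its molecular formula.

Element totals:
  C: 5
  H: 12
  O: 1

C5H12O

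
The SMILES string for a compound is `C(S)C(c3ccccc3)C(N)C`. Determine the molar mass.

181.30 g/mol

Atom tally by fragment:
  HSCH2 → C:1 H:3 S:1
  CH(C6H5) → C:7 H:6
  CH(NH2) → C:1 H:3 N:1
  CH3 → C:1 H:3
Element totals:
  C: 10
  H: 15
  N: 1
  S: 1
Molecular formula: C10H15NS.
  M = 10(12.011) + 15(1.008) + 14.007 + 32.06
    = 120.110 + 15.120 + 14.007 + 32.060 = 181.297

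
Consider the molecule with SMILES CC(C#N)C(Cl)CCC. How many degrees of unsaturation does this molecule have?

Atom tally by fragment:
  CH3 → C:1 H:3
  CH(CN) → C:2 H:1 N:1
  CH(Cl) → C:1 H:1 Cl:1
  CH2 → C:1 H:2
  CH2 → C:1 H:2
  CH3 → C:1 H:3
Element totals:
  C: 7
  H: 12
  Cl: 1
  N: 1
Molecular formula: C7H12ClN.
DoU = (2C + 2 + N − H − X) / 2 = (2·7 + 2 + 1 − 12 − 1) / 2 = 2.

2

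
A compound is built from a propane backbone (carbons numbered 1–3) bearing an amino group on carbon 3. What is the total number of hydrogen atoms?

9

Atom tally by fragment:
  CH3 → C:1 H:3
  CH2 → C:1 H:2
  CH2NH2 → C:1 H:4 N:1
Element totals:
  C: 3
  H: 9
  N: 1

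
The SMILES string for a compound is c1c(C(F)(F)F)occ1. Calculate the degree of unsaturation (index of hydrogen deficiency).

Atom tally by fragment:
  furan ring core → C:4 H:4 O:1
  (− 1 ring H displaced by substituents)
  + CF3 → C:1 F:3
Element totals:
  C: 5
  H: 3
  F: 3
  O: 1
Molecular formula: C5H3F3O.
DoU = (2C + 2 + N − H − X) / 2 = (2·5 + 2 + 0 − 3 − 3) / 2 = 3.

3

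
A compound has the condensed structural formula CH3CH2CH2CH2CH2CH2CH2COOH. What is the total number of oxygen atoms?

Element totals:
  C: 8
  H: 16
  O: 2

2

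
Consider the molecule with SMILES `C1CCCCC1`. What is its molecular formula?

C6H12

Atom tally by fragment:
  cyclohexane ring core → C:6 H:12
Element totals:
  C: 6
  H: 12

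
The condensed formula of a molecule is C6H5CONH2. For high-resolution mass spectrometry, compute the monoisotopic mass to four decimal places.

121.0528

Atom tally by fragment:
  benzene ring core → C:6 H:6
  (− 1 ring H displaced by substituents)
  + CONH2 → C:1 H:2 O:1 N:1
Element totals:
  C: 7
  H: 7
  N: 1
  O: 1
Molecular formula: C7H7NO.
  M = 7(12.0) + 7(1.007825) + 14.003074 + 15.994915
    = 84.000000 + 7.054775 + 14.003074 + 15.994915 = 121.052764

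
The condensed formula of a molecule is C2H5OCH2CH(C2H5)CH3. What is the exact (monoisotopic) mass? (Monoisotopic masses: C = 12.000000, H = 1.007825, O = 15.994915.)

Element totals:
  C: 7
  H: 16
  O: 1
Molecular formula: C7H16O.
  M = 7(12.0) + 16(1.007825) + 15.994915
    = 84.000000 + 16.125200 + 15.994915 = 116.120115

116.1201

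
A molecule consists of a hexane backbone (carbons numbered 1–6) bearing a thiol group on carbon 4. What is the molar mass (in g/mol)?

118.24 g/mol

Atom tally by fragment:
  CH3 → C:1 H:3
  CH2 → C:1 H:2
  CH2 → C:1 H:2
  CH(SH) → C:1 H:2 S:1
  CH2 → C:1 H:2
  CH3 → C:1 H:3
Element totals:
  C: 6
  H: 14
  S: 1
Molecular formula: C6H14S.
  M = 6(12.011) + 14(1.008) + 32.06
    = 72.066 + 14.112 + 32.060 = 118.238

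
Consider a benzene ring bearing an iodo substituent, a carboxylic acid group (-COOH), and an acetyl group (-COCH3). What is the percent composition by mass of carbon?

37.27%

Atom tally by fragment:
  benzene ring core → C:6 H:6
  (− 3 ring H displaced by substituents)
  + I → I:1
  + COOH → C:1 H:1 O:2
  + COCH3 → C:2 H:3 O:1
Element totals:
  C: 9
  H: 7
  I: 1
  O: 3
Molecular formula: C9H7IO3.
Molar mass = 290.056 g/mol.
Mass from C: 9 × 12.011 = 108.099 g/mol.
%C = 108.099 / 290.056 × 100 = 37.27%.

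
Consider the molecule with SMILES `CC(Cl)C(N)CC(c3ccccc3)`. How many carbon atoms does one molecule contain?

11

Atom tally by fragment:
  CH3 → C:1 H:3
  CH(Cl) → C:1 H:1 Cl:1
  CH(NH2) → C:1 H:3 N:1
  CH2 → C:1 H:2
  CH2C6H5 → C:7 H:7
Element totals:
  C: 11
  H: 16
  Cl: 1
  N: 1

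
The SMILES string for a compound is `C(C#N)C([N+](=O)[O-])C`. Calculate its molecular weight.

Atom tally by fragment:
  NCCH2 → C:2 H:2 N:1
  CH(NO2) → C:1 H:1 N:1 O:2
  CH3 → C:1 H:3
Element totals:
  C: 4
  H: 6
  N: 2
  O: 2
Molecular formula: C4H6N2O2.
  M = 4(12.011) + 6(1.008) + 2(14.007) + 2(15.999)
    = 48.044 + 6.048 + 28.014 + 31.998 = 114.104

114.10 g/mol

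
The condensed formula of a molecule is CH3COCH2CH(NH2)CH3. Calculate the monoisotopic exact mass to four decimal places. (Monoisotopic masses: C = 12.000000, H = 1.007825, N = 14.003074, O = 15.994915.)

Atom tally by fragment:
  CH3COCH2 → C:3 H:5 O:1
  CH(NH2) → C:1 H:3 N:1
  CH3 → C:1 H:3
Element totals:
  C: 5
  H: 11
  N: 1
  O: 1
Molecular formula: C5H11NO.
  M = 5(12.0) + 11(1.007825) + 14.003074 + 15.994915
    = 60.000000 + 11.086075 + 14.003074 + 15.994915 = 101.084064

101.0841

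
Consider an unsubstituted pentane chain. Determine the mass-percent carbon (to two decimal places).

Atom tally by fragment:
  CH3 → C:1 H:3
  CH2 → C:1 H:2
  CH2 → C:1 H:2
  CH2 → C:1 H:2
  CH3 → C:1 H:3
Element totals:
  C: 5
  H: 12
Molecular formula: C5H12.
Molar mass = 72.151 g/mol.
Mass from C: 5 × 12.011 = 60.055 g/mol.
%C = 60.055 / 72.151 × 100 = 83.24%.

83.24%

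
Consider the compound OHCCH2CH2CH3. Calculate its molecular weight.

72.11 g/mol

Element totals:
  C: 4
  H: 8
  O: 1
Molecular formula: C4H8O.
  M = 4(12.011) + 8(1.008) + 15.999
    = 48.044 + 8.064 + 15.999 = 72.107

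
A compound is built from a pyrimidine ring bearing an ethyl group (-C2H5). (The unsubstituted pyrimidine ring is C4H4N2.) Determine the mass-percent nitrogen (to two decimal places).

25.90%

Atom tally by fragment:
  pyrimidine ring core → C:4 H:4 N:2
  (− 1 ring H displaced by substituents)
  + C2H5 → C:2 H:5
Element totals:
  C: 6
  H: 8
  N: 2
Molecular formula: C6H8N2.
Molar mass = 108.144 g/mol.
Mass from N: 2 × 14.007 = 28.014 g/mol.
%N = 28.014 / 108.144 × 100 = 25.90%.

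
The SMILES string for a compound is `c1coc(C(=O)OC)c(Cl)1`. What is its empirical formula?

Atom tally by fragment:
  furan ring core → C:4 H:4 O:1
  (− 2 ring H displaced by substituents)
  + COOCH3 → C:2 H:3 O:2
  + Cl → Cl:1
Element totals:
  C: 6
  H: 5
  Cl: 1
  O: 3
Molecular formula: C6H5ClO3.
gcd of subscripts (6, 1, 5, 3) = 1, so the empirical formula equals the molecular formula.

C6H5ClO3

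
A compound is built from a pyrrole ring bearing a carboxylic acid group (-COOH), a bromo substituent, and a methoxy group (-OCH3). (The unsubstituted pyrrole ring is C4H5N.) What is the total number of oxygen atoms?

Atom tally by fragment:
  pyrrole ring core → C:4 H:5 N:1
  (− 3 ring H displaced by substituents)
  + COOH → C:1 H:1 O:2
  + Br → Br:1
  + OCH3 → C:1 H:3 O:1
Element totals:
  C: 6
  H: 6
  Br: 1
  N: 1
  O: 3

3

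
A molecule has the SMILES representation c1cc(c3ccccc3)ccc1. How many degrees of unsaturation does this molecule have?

8

Atom tally by fragment:
  benzene ring core → C:6 H:6
  (− 1 ring H displaced by substituents)
  + C6H5 → C:6 H:5
Element totals:
  C: 12
  H: 10
Molecular formula: C12H10.
DoU = (2C + 2 + N − H − X) / 2 = (2·12 + 2 + 0 − 10 − 0) / 2 = 8.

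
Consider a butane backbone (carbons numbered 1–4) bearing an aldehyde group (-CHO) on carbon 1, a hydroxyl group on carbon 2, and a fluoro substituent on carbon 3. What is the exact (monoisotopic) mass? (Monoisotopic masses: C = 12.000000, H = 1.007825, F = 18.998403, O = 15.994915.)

Atom tally by fragment:
  OHCCH2 → C:2 H:3 O:1
  CH(OH) → C:1 H:2 O:1
  CH(F) → C:1 H:1 F:1
  CH3 → C:1 H:3
Element totals:
  C: 5
  H: 9
  F: 1
  O: 2
Molecular formula: C5H9FO2.
  M = 5(12.0) + 9(1.007825) + 18.998403 + 2(15.994915)
    = 60.000000 + 9.070425 + 18.998403 + 31.989830 = 120.058658

120.0587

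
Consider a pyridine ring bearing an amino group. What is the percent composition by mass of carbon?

Atom tally by fragment:
  pyridine ring core → C:5 H:5 N:1
  (− 1 ring H displaced by substituents)
  + NH2 → N:1 H:2
Element totals:
  C: 5
  H: 6
  N: 2
Molecular formula: C5H6N2.
Molar mass = 94.117 g/mol.
Mass from C: 5 × 12.011 = 60.055 g/mol.
%C = 60.055 / 94.117 × 100 = 63.81%.

63.81%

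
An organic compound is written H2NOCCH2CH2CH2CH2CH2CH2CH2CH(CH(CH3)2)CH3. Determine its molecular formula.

C13H27NO

Atom tally by fragment:
  H2NOCCH2 → C:2 H:4 O:1 N:1
  CH2 → C:1 H:2
  CH2 → C:1 H:2
  CH2 → C:1 H:2
  CH2 → C:1 H:2
  CH2 → C:1 H:2
  CH2 → C:1 H:2
  CH(CH(CH3)2) → C:4 H:8
  CH3 → C:1 H:3
Element totals:
  C: 13
  H: 27
  N: 1
  O: 1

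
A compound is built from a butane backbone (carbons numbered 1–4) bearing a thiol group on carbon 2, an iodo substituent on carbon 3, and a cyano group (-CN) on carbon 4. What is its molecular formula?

C5H8INS

Atom tally by fragment:
  CH3 → C:1 H:3
  CH(SH) → C:1 H:2 S:1
  CH(I) → C:1 H:1 I:1
  CH2CN → C:2 H:2 N:1
Element totals:
  C: 5
  H: 8
  I: 1
  N: 1
  S: 1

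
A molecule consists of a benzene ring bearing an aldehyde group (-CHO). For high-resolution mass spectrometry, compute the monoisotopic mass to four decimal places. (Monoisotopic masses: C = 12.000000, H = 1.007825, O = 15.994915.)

106.0419

Atom tally by fragment:
  benzene ring core → C:6 H:6
  (− 1 ring H displaced by substituents)
  + CHO → C:1 H:1 O:1
Element totals:
  C: 7
  H: 6
  O: 1
Molecular formula: C7H6O.
  M = 7(12.0) + 6(1.007825) + 15.994915
    = 84.000000 + 6.046950 + 15.994915 = 106.041865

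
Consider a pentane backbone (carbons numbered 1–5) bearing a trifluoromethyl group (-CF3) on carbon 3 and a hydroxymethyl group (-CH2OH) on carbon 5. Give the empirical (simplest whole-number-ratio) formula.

Atom tally by fragment:
  CH3 → C:1 H:3
  CH2 → C:1 H:2
  CH(CF3) → C:2 H:1 F:3
  CH2 → C:1 H:2
  CH2CH2OH → C:2 H:5 O:1
Element totals:
  C: 7
  H: 13
  F: 3
  O: 1
Molecular formula: C7H13F3O.
gcd of subscripts (7, 3, 13, 1) = 1, so the empirical formula equals the molecular formula.

C7H13F3O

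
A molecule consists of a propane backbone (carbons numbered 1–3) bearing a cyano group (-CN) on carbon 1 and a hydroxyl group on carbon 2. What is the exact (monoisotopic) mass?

85.0528

Atom tally by fragment:
  NCCH2 → C:2 H:2 N:1
  CH(OH) → C:1 H:2 O:1
  CH3 → C:1 H:3
Element totals:
  C: 4
  H: 7
  N: 1
  O: 1
Molecular formula: C4H7NO.
  M = 4(12.0) + 7(1.007825) + 14.003074 + 15.994915
    = 48.000000 + 7.054775 + 14.003074 + 15.994915 = 85.052764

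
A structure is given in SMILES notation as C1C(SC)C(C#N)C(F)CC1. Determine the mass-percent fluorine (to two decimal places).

10.97%

Atom tally by fragment:
  cyclohexane ring core → C:6 H:12
  (− 3 ring H displaced by substituents)
  + SCH3 → C:1 H:3 S:1
  + CN → C:1 N:1
  + F → F:1
Element totals:
  C: 8
  H: 12
  F: 1
  N: 1
  S: 1
Molecular formula: C8H12FNS.
Molar mass = 173.249 g/mol.
Mass from F: 1 × 18.998 = 18.998 g/mol.
%F = 18.998 / 173.249 × 100 = 10.97%.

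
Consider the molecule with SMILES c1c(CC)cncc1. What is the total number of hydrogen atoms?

9

Atom tally by fragment:
  pyridine ring core → C:5 H:5 N:1
  (− 1 ring H displaced by substituents)
  + C2H5 → C:2 H:5
Element totals:
  C: 7
  H: 9
  N: 1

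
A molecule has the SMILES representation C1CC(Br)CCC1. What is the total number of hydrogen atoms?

11

Atom tally by fragment:
  cyclohexane ring core → C:6 H:12
  (− 1 ring H displaced by substituents)
  + Br → Br:1
Element totals:
  C: 6
  H: 11
  Br: 1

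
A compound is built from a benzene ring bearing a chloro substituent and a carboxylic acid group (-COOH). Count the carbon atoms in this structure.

7

Atom tally by fragment:
  benzene ring core → C:6 H:6
  (− 2 ring H displaced by substituents)
  + Cl → Cl:1
  + COOH → C:1 H:1 O:2
Element totals:
  C: 7
  H: 5
  Cl: 1
  O: 2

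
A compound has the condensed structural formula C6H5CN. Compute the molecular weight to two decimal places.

Atom tally by fragment:
  benzene ring core → C:6 H:6
  (− 1 ring H displaced by substituents)
  + CN → C:1 N:1
Element totals:
  C: 7
  H: 5
  N: 1
Molecular formula: C7H5N.
  M = 7(12.011) + 5(1.008) + 14.007
    = 84.077 + 5.040 + 14.007 = 103.124

103.12 g/mol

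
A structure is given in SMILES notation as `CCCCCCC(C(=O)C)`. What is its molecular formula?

C9H18O

Atom tally by fragment:
  CH3 → C:1 H:3
  CH2 → C:1 H:2
  CH2 → C:1 H:2
  CH2 → C:1 H:2
  CH2 → C:1 H:2
  CH2 → C:1 H:2
  CH2COCH3 → C:3 H:5 O:1
Element totals:
  C: 9
  H: 18
  O: 1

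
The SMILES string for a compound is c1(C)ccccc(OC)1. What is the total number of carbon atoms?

Atom tally by fragment:
  benzene ring core → C:6 H:6
  (− 2 ring H displaced by substituents)
  + CH3 → C:1 H:3
  + OCH3 → C:1 H:3 O:1
Element totals:
  C: 8
  H: 10
  O: 1

8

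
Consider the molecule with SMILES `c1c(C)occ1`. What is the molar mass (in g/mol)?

82.10 g/mol

Atom tally by fragment:
  furan ring core → C:4 H:4 O:1
  (− 1 ring H displaced by substituents)
  + CH3 → C:1 H:3
Element totals:
  C: 5
  H: 6
  O: 1
Molecular formula: C5H6O.
  M = 5(12.011) + 6(1.008) + 15.999
    = 60.055 + 6.048 + 15.999 = 82.102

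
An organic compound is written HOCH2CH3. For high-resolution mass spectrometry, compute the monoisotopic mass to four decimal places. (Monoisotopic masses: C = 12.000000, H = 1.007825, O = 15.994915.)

46.0419

Element totals:
  C: 2
  H: 6
  O: 1
Molecular formula: C2H6O.
  M = 2(12.0) + 6(1.007825) + 15.994915
    = 24.000000 + 6.046950 + 15.994915 = 46.041865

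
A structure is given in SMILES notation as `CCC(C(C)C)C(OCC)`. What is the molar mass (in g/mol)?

144.26 g/mol

Atom tally by fragment:
  CH3 → C:1 H:3
  CH2 → C:1 H:2
  CH(CH(CH3)2) → C:4 H:8
  CH2OC2H5 → C:3 H:7 O:1
Element totals:
  C: 9
  H: 20
  O: 1
Molecular formula: C9H20O.
  M = 9(12.011) + 20(1.008) + 15.999
    = 108.099 + 20.160 + 15.999 = 144.258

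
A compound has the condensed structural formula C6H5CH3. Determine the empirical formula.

C7H8

Atom tally by fragment:
  benzene ring core → C:6 H:6
  (− 1 ring H displaced by substituents)
  + CH3 → C:1 H:3
Element totals:
  C: 7
  H: 8
Molecular formula: C7H8.
gcd of subscripts (7, 8) = 1, so the empirical formula equals the molecular formula.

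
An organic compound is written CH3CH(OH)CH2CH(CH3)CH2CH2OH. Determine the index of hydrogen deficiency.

0

Atom tally by fragment:
  CH3 → C:1 H:3
  CH(OH) → C:1 H:2 O:1
  CH2 → C:1 H:2
  CH(CH3) → C:2 H:4
  CH2CH2OH → C:2 H:5 O:1
Element totals:
  C: 7
  H: 16
  O: 2
Molecular formula: C7H16O2.
DoU = (2C + 2 + N − H − X) / 2 = (2·7 + 2 + 0 − 16 − 0) / 2 = 0.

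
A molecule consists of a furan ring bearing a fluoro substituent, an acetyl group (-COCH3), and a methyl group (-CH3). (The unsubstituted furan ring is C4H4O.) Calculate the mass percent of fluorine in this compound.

13.37%

Atom tally by fragment:
  furan ring core → C:4 H:4 O:1
  (− 3 ring H displaced by substituents)
  + F → F:1
  + COCH3 → C:2 H:3 O:1
  + CH3 → C:1 H:3
Element totals:
  C: 7
  H: 7
  F: 1
  O: 2
Molecular formula: C7H7FO2.
Molar mass = 142.129 g/mol.
Mass from F: 1 × 18.998 = 18.998 g/mol.
%F = 18.998 / 142.129 × 100 = 13.37%.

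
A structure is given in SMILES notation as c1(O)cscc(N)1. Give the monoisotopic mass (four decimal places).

Atom tally by fragment:
  thiophene ring core → C:4 H:4 S:1
  (− 2 ring H displaced by substituents)
  + OH → O:1 H:1
  + NH2 → N:1 H:2
Element totals:
  C: 4
  H: 5
  N: 1
  O: 1
  S: 1
Molecular formula: C4H5NOS.
  M = 4(12.0) + 5(1.007825) + 14.003074 + 15.994915 + 31.972071
    = 48.000000 + 5.039125 + 14.003074 + 15.994915 + 31.972071 = 115.009185

115.0092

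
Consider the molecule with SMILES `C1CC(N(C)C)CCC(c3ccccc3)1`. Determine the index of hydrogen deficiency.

Atom tally by fragment:
  cyclohexane ring core → C:6 H:12
  (− 2 ring H displaced by substituents)
  + N(CH3)2 → N:1 C:2 H:6
  + C6H5 → C:6 H:5
Element totals:
  C: 14
  H: 21
  N: 1
Molecular formula: C14H21N.
DoU = (2C + 2 + N − H − X) / 2 = (2·14 + 2 + 1 − 21 − 0) / 2 = 5.

5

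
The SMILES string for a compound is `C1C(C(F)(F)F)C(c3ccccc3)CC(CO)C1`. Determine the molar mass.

Atom tally by fragment:
  cyclohexane ring core → C:6 H:12
  (− 3 ring H displaced by substituents)
  + CF3 → C:1 F:3
  + C6H5 → C:6 H:5
  + CH2OH → C:1 H:3 O:1
Element totals:
  C: 14
  H: 17
  F: 3
  O: 1
Molecular formula: C14H17F3O.
  M = 14(12.011) + 17(1.008) + 3(18.998) + 15.999
    = 168.154 + 17.136 + 56.994 + 15.999 = 258.283

258.28 g/mol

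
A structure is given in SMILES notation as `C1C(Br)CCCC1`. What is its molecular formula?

Atom tally by fragment:
  cyclohexane ring core → C:6 H:12
  (− 1 ring H displaced by substituents)
  + Br → Br:1
Element totals:
  C: 6
  H: 11
  Br: 1

C6H11Br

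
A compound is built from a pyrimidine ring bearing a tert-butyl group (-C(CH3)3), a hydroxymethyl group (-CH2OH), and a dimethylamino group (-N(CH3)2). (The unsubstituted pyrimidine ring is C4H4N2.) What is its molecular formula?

C11H19N3O

Atom tally by fragment:
  pyrimidine ring core → C:4 H:4 N:2
  (− 3 ring H displaced by substituents)
  + C(CH3)3 → C:4 H:9
  + CH2OH → C:1 H:3 O:1
  + N(CH3)2 → N:1 C:2 H:6
Element totals:
  C: 11
  H: 19
  N: 3
  O: 1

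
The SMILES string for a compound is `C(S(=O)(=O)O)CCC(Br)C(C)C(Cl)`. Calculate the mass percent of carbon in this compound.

Atom tally by fragment:
  HO3SCH2 → C:1 H:3 S:1 O:3
  CH2 → C:1 H:2
  CH2 → C:1 H:2
  CH(Br) → C:1 H:1 Br:1
  CH(CH3) → C:2 H:4
  CH2Cl → C:1 H:2 Cl:1
Element totals:
  C: 7
  H: 14
  Br: 1
  Cl: 1
  O: 3
  S: 1
Molecular formula: C7H14BrClO3S.
Molar mass = 293.600 g/mol.
Mass from C: 7 × 12.011 = 84.077 g/mol.
%C = 84.077 / 293.600 × 100 = 28.64%.

28.64%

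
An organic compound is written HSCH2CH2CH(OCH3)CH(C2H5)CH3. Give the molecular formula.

C8H18OS

Atom tally by fragment:
  HSCH2 → C:1 H:3 S:1
  CH2 → C:1 H:2
  CH(OCH3) → C:2 H:4 O:1
  CH(C2H5) → C:3 H:6
  CH3 → C:1 H:3
Element totals:
  C: 8
  H: 18
  O: 1
  S: 1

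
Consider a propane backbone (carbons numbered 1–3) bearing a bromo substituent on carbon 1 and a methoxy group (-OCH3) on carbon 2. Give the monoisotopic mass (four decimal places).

Atom tally by fragment:
  BrCH2 → C:1 H:2 Br:1
  CH(OCH3) → C:2 H:4 O:1
  CH3 → C:1 H:3
Element totals:
  C: 4
  H: 9
  Br: 1
  O: 1
Molecular formula: C4H9BrO.
  M = 4(12.0) + 9(1.007825) + 78.918338 + 15.994915
    = 48.000000 + 9.070425 + 78.918338 + 15.994915 = 151.983678

151.9837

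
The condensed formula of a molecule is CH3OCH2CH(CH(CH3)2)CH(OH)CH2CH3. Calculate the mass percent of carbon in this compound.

Atom tally by fragment:
  CH3OCH2 → C:2 H:5 O:1
  CH(CH(CH3)2) → C:4 H:8
  CH(OH) → C:1 H:2 O:1
  CH2 → C:1 H:2
  CH3 → C:1 H:3
Element totals:
  C: 9
  H: 20
  O: 2
Molecular formula: C9H20O2.
Molar mass = 160.257 g/mol.
Mass from C: 9 × 12.011 = 108.099 g/mol.
%C = 108.099 / 160.257 × 100 = 67.45%.

67.45%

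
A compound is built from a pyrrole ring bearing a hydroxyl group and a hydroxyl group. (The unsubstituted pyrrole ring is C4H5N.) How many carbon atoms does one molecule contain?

Atom tally by fragment:
  pyrrole ring core → C:4 H:5 N:1
  (− 2 ring H displaced by substituents)
  + OH → O:1 H:1
  + OH → O:1 H:1
Element totals:
  C: 4
  H: 5
  N: 1
  O: 2

4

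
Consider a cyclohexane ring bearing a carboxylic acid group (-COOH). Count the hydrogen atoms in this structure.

12

Atom tally by fragment:
  cyclohexane ring core → C:6 H:12
  (− 1 ring H displaced by substituents)
  + COOH → C:1 H:1 O:2
Element totals:
  C: 7
  H: 12
  O: 2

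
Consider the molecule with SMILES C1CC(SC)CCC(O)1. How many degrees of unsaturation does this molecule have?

Atom tally by fragment:
  cyclohexane ring core → C:6 H:12
  (− 2 ring H displaced by substituents)
  + SCH3 → C:1 H:3 S:1
  + OH → O:1 H:1
Element totals:
  C: 7
  H: 14
  O: 1
  S: 1
Molecular formula: C7H14OS.
DoU = (2C + 2 + N − H − X) / 2 = (2·7 + 2 + 0 − 14 − 0) / 2 = 1.

1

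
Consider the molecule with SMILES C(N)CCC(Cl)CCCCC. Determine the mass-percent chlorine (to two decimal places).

Atom tally by fragment:
  H2NCH2 → C:1 H:4 N:1
  CH2 → C:1 H:2
  CH2 → C:1 H:2
  CH(Cl) → C:1 H:1 Cl:1
  CH2 → C:1 H:2
  CH2 → C:1 H:2
  CH2 → C:1 H:2
  CH2 → C:1 H:2
  CH3 → C:1 H:3
Element totals:
  C: 9
  H: 20
  Cl: 1
  N: 1
Molecular formula: C9H20ClN.
Molar mass = 177.716 g/mol.
Mass from Cl: 1 × 35.45 = 35.450 g/mol.
%Cl = 35.450 / 177.716 × 100 = 19.95%.

19.95%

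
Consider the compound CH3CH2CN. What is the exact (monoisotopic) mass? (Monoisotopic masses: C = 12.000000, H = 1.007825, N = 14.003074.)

Atom tally by fragment:
  CH3 → C:1 H:3
  CH2CN → C:2 H:2 N:1
Element totals:
  C: 3
  H: 5
  N: 1
Molecular formula: C3H5N.
  M = 3(12.0) + 5(1.007825) + 14.003074
    = 36.000000 + 5.039125 + 14.003074 = 55.042199

55.0422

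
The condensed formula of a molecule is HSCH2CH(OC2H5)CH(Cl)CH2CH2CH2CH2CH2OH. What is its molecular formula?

C10H21ClO2S

Element totals:
  C: 10
  H: 21
  Cl: 1
  O: 2
  S: 1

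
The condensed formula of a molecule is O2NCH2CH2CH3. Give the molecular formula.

C3H7NO2

Atom tally by fragment:
  O2NCH2 → C:1 H:2 N:1 O:2
  CH2 → C:1 H:2
  CH3 → C:1 H:3
Element totals:
  C: 3
  H: 7
  N: 1
  O: 2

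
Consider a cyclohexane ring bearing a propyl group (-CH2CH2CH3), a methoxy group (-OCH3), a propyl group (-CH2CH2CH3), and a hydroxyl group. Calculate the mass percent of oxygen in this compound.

14.93%

Atom tally by fragment:
  cyclohexane ring core → C:6 H:12
  (− 4 ring H displaced by substituents)
  + CH2CH2CH3 → C:3 H:7
  + OCH3 → C:1 H:3 O:1
  + CH2CH2CH3 → C:3 H:7
  + OH → O:1 H:1
Element totals:
  C: 13
  H: 26
  O: 2
Molecular formula: C13H26O2.
Molar mass = 214.349 g/mol.
Mass from O: 2 × 15.999 = 31.998 g/mol.
%O = 31.998 / 214.349 × 100 = 14.93%.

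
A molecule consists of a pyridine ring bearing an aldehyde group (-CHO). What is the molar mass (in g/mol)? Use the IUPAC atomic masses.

107.11 g/mol

Atom tally by fragment:
  pyridine ring core → C:5 H:5 N:1
  (− 1 ring H displaced by substituents)
  + CHO → C:1 H:1 O:1
Element totals:
  C: 6
  H: 5
  N: 1
  O: 1
Molecular formula: C6H5NO.
  M = 6(12.011) + 5(1.008) + 14.007 + 15.999
    = 72.066 + 5.040 + 14.007 + 15.999 = 107.112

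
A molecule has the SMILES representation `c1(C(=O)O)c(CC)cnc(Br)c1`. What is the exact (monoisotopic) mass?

Atom tally by fragment:
  pyridine ring core → C:5 H:5 N:1
  (− 3 ring H displaced by substituents)
  + COOH → C:1 H:1 O:2
  + C2H5 → C:2 H:5
  + Br → Br:1
Element totals:
  C: 8
  H: 8
  Br: 1
  N: 1
  O: 2
Molecular formula: C8H8BrNO2.
  M = 8(12.0) + 8(1.007825) + 78.918338 + 14.003074 + 2(15.994915)
    = 96.000000 + 8.062600 + 78.918338 + 14.003074 + 31.989830 = 228.973842

228.9738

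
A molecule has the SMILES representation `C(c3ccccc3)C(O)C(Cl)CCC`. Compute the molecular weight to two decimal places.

Atom tally by fragment:
  C6H5CH2 → C:7 H:7
  CH(OH) → C:1 H:2 O:1
  CH(Cl) → C:1 H:1 Cl:1
  CH2 → C:1 H:2
  CH2 → C:1 H:2
  CH3 → C:1 H:3
Element totals:
  C: 12
  H: 17
  Cl: 1
  O: 1
Molecular formula: C12H17ClO.
  M = 12(12.011) + 17(1.008) + 35.45 + 15.999
    = 144.132 + 17.136 + 35.450 + 15.999 = 212.717

212.72 g/mol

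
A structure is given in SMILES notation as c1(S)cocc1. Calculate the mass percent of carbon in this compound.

47.98%

Atom tally by fragment:
  furan ring core → C:4 H:4 O:1
  (− 1 ring H displaced by substituents)
  + SH → S:1 H:1
Element totals:
  C: 4
  H: 4
  O: 1
  S: 1
Molecular formula: C4H4OS.
Molar mass = 100.135 g/mol.
Mass from C: 4 × 12.011 = 48.044 g/mol.
%C = 48.044 / 100.135 × 100 = 47.98%.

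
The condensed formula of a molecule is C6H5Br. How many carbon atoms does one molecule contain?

6

Element totals:
  C: 6
  H: 5
  Br: 1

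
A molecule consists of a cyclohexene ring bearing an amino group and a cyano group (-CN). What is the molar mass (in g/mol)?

122.17 g/mol

Atom tally by fragment:
  cyclohexene ring core → C:6 H:10
  (− 2 ring H displaced by substituents)
  + NH2 → N:1 H:2
  + CN → C:1 N:1
Element totals:
  C: 7
  H: 10
  N: 2
Molecular formula: C7H10N2.
  M = 7(12.011) + 10(1.008) + 2(14.007)
    = 84.077 + 10.080 + 28.014 = 122.171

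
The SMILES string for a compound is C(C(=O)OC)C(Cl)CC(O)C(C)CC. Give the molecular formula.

Atom tally by fragment:
  CH3OOCCH2 → C:3 H:5 O:2
  CH(Cl) → C:1 H:1 Cl:1
  CH2 → C:1 H:2
  CH(OH) → C:1 H:2 O:1
  CH(CH3) → C:2 H:4
  CH2 → C:1 H:2
  CH3 → C:1 H:3
Element totals:
  C: 10
  H: 19
  Cl: 1
  O: 3

C10H19ClO3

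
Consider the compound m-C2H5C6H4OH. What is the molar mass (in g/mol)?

122.17 g/mol

Element totals:
  C: 8
  H: 10
  O: 1
Molecular formula: C8H10O.
  M = 8(12.011) + 10(1.008) + 15.999
    = 96.088 + 10.080 + 15.999 = 122.167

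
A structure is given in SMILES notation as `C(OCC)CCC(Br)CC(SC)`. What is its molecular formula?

Atom tally by fragment:
  C2H5OCH2 → C:3 H:7 O:1
  CH2 → C:1 H:2
  CH2 → C:1 H:2
  CH(Br) → C:1 H:1 Br:1
  CH2 → C:1 H:2
  CH2SCH3 → C:2 H:5 S:1
Element totals:
  C: 9
  H: 19
  Br: 1
  O: 1
  S: 1

C9H19BrOS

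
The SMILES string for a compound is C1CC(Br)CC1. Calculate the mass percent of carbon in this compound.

Atom tally by fragment:
  cyclopentane ring core → C:5 H:10
  (− 1 ring H displaced by substituents)
  + Br → Br:1
Element totals:
  C: 5
  H: 9
  Br: 1
Molecular formula: C5H9Br.
Molar mass = 149.031 g/mol.
Mass from C: 5 × 12.011 = 60.055 g/mol.
%C = 60.055 / 149.031 × 100 = 40.30%.

40.30%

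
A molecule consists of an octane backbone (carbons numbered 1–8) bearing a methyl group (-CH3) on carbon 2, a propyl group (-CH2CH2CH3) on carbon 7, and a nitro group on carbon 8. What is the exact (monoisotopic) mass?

Atom tally by fragment:
  CH3 → C:1 H:3
  CH(CH3) → C:2 H:4
  CH2 → C:1 H:2
  CH2 → C:1 H:2
  CH2 → C:1 H:2
  CH2 → C:1 H:2
  CH(CH2CH2CH3) → C:4 H:8
  CH2NO2 → C:1 H:2 N:1 O:2
Element totals:
  C: 12
  H: 25
  N: 1
  O: 2
Molecular formula: C12H25NO2.
  M = 12(12.0) + 25(1.007825) + 14.003074 + 2(15.994915)
    = 144.000000 + 25.195625 + 14.003074 + 31.989830 = 215.188529

215.1885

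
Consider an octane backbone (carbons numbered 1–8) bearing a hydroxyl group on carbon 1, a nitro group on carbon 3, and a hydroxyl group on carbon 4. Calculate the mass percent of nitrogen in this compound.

Atom tally by fragment:
  HOCH2 → C:1 H:3 O:1
  CH2 → C:1 H:2
  CH(NO2) → C:1 H:1 N:1 O:2
  CH(OH) → C:1 H:2 O:1
  CH2 → C:1 H:2
  CH2 → C:1 H:2
  CH2 → C:1 H:2
  CH3 → C:1 H:3
Element totals:
  C: 8
  H: 17
  N: 1
  O: 4
Molecular formula: C8H17NO4.
Molar mass = 191.227 g/mol.
Mass from N: 1 × 14.007 = 14.007 g/mol.
%N = 14.007 / 191.227 × 100 = 7.32%.

7.32%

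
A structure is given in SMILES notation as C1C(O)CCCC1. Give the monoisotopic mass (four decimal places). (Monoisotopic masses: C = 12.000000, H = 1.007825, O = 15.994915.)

100.0888

Atom tally by fragment:
  cyclohexane ring core → C:6 H:12
  (− 1 ring H displaced by substituents)
  + OH → O:1 H:1
Element totals:
  C: 6
  H: 12
  O: 1
Molecular formula: C6H12O.
  M = 6(12.0) + 12(1.007825) + 15.994915
    = 72.000000 + 12.093900 + 15.994915 = 100.088815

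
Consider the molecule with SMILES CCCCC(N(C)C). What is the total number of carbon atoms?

Atom tally by fragment:
  CH3 → C:1 H:3
  CH2 → C:1 H:2
  CH2 → C:1 H:2
  CH2 → C:1 H:2
  CH2N(CH3)2 → C:3 H:8 N:1
Element totals:
  C: 7
  H: 17
  N: 1

7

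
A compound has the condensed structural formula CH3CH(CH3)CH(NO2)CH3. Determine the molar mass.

117.15 g/mol

Element totals:
  C: 5
  H: 11
  N: 1
  O: 2
Molecular formula: C5H11NO2.
  M = 5(12.011) + 11(1.008) + 14.007 + 2(15.999)
    = 60.055 + 11.088 + 14.007 + 31.998 = 117.148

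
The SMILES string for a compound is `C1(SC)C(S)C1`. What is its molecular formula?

Atom tally by fragment:
  cyclopropane ring core → C:3 H:6
  (− 2 ring H displaced by substituents)
  + SCH3 → C:1 H:3 S:1
  + SH → S:1 H:1
Element totals:
  C: 4
  H: 8
  S: 2

C4H8S2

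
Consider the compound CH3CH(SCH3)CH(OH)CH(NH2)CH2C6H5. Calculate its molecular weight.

Atom tally by fragment:
  CH3 → C:1 H:3
  CH(SCH3) → C:2 H:4 S:1
  CH(OH) → C:1 H:2 O:1
  CH(NH2) → C:1 H:3 N:1
  CH2C6H5 → C:7 H:7
Element totals:
  C: 12
  H: 19
  N: 1
  O: 1
  S: 1
Molecular formula: C12H19NOS.
  M = 12(12.011) + 19(1.008) + 14.007 + 15.999 + 32.06
    = 144.132 + 19.152 + 14.007 + 15.999 + 32.060 = 225.350

225.35 g/mol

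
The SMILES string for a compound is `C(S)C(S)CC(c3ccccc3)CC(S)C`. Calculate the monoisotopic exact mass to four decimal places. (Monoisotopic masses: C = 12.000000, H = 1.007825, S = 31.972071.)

Atom tally by fragment:
  HSCH2 → C:1 H:3 S:1
  CH(SH) → C:1 H:2 S:1
  CH2 → C:1 H:2
  CH(C6H5) → C:7 H:6
  CH2 → C:1 H:2
  CH(SH) → C:1 H:2 S:1
  CH3 → C:1 H:3
Element totals:
  C: 13
  H: 20
  S: 3
Molecular formula: C13H20S3.
  M = 13(12.0) + 20(1.007825) + 3(31.972071)
    = 156.000000 + 20.156500 + 95.916213 = 272.072713

272.0727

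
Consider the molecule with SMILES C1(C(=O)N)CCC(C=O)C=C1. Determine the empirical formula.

Atom tally by fragment:
  cyclohexene ring core → C:6 H:10
  (− 2 ring H displaced by substituents)
  + CONH2 → C:1 H:2 O:1 N:1
  + CHO → C:1 H:1 O:1
Element totals:
  C: 8
  H: 11
  N: 1
  O: 2
Molecular formula: C8H11NO2.
gcd of subscripts (8, 11, 1, 2) = 1, so the empirical formula equals the molecular formula.

C8H11NO2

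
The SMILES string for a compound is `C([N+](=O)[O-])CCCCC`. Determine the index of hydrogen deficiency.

1

Atom tally by fragment:
  O2NCH2 → C:1 H:2 N:1 O:2
  CH2 → C:1 H:2
  CH2 → C:1 H:2
  CH2 → C:1 H:2
  CH2 → C:1 H:2
  CH3 → C:1 H:3
Element totals:
  C: 6
  H: 13
  N: 1
  O: 2
Molecular formula: C6H13NO2.
DoU = (2C + 2 + N − H − X) / 2 = (2·6 + 2 + 1 − 13 − 0) / 2 = 1.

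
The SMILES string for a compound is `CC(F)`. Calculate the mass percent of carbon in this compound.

49.98%

Atom tally by fragment:
  CH3 → C:1 H:3
  CH2F → C:1 H:2 F:1
Element totals:
  C: 2
  H: 5
  F: 1
Molecular formula: C2H5F.
Molar mass = 48.060 g/mol.
Mass from C: 2 × 12.011 = 24.022 g/mol.
%C = 24.022 / 48.060 × 100 = 49.98%.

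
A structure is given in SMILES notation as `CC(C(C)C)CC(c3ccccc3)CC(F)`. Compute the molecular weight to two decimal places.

Atom tally by fragment:
  CH3 → C:1 H:3
  CH(CH(CH3)2) → C:4 H:8
  CH2 → C:1 H:2
  CH(C6H5) → C:7 H:6
  CH2 → C:1 H:2
  CH2F → C:1 H:2 F:1
Element totals:
  C: 15
  H: 23
  F: 1
Molecular formula: C15H23F.
  M = 15(12.011) + 23(1.008) + 18.998
    = 180.165 + 23.184 + 18.998 = 222.347

222.35 g/mol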